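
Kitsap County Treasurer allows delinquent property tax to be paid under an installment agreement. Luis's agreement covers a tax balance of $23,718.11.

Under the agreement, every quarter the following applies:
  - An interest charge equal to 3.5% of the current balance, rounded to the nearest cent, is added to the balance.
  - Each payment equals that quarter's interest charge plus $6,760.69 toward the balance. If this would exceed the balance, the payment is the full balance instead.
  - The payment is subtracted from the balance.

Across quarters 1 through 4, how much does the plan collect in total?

Quarter 1: opening $23,718.11; interest $830.13 → $24,548.24; payment $7,590.82; balance $16,957.42
Quarter 2: opening $16,957.42; interest $593.51 → $17,550.93; payment $7,354.20; balance $10,196.73
Quarter 3: opening $10,196.73; interest $356.89 → $10,553.62; payment $7,117.58; balance $3,436.04
Quarter 4: opening $3,436.04; interest $120.26 → $3,556.30; payment $3,556.30; balance $0.00
Total paid: $25,618.90

$25,618.90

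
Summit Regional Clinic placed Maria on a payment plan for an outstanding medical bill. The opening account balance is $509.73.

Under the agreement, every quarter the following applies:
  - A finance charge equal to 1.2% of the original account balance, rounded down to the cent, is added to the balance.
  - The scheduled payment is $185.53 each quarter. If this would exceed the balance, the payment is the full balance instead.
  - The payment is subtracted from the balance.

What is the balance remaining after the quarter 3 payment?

Quarter 1: opening $509.73; interest $6.11 → $515.84; payment $185.53; balance $330.31
Quarter 2: opening $330.31; interest $6.11 → $336.42; payment $185.53; balance $150.89
Quarter 3: opening $150.89; interest $6.11 → $157.00; payment $157.00; balance $0.00

$0.00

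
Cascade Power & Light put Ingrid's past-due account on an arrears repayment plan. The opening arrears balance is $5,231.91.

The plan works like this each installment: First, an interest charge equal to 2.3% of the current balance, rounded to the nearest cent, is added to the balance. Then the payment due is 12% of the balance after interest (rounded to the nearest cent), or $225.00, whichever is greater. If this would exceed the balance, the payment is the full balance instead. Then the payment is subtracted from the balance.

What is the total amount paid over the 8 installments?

# | Opening | Interest | Payment | End bal
1 | $5,231.91 | $120.33 | $642.27 | $4,709.97
2 | $4,709.97 | $108.33 | $578.20 | $4,240.10
3 | $4,240.10 | $97.52 | $520.51 | $3,817.11
4 | $3,817.11 | $87.79 | $468.59 | $3,436.31
5 | $3,436.31 | $79.04 | $421.84 | $3,093.51
6 | $3,093.51 | $71.15 | $379.76 | $2,784.90
7 | $2,784.90 | $64.05 | $341.87 | $2,507.08
8 | $2,507.08 | $57.66 | $307.77 | $2,256.97
Total paid: $3,660.81

$3,660.81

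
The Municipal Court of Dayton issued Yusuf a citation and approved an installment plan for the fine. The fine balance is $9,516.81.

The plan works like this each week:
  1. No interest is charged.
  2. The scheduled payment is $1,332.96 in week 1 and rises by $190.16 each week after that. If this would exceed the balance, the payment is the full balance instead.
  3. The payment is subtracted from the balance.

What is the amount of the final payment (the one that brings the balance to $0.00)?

$950.41

Week 1: $9,516.81 − $1,332.96 → $8,183.85
Week 2: $8,183.85 − $1,523.12 → $6,660.73
Week 3: $6,660.73 − $1,713.28 → $4,947.45
Week 4: $4,947.45 − $1,903.44 → $3,044.01
Week 5: $3,044.01 − $2,093.60 → $950.41
Week 6: $950.41 − $950.41 → $0.00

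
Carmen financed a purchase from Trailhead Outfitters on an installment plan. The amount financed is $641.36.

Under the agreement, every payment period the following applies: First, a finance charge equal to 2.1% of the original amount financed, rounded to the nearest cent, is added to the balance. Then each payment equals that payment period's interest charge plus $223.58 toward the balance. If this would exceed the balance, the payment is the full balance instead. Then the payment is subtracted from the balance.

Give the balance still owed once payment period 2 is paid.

$194.20

# | Opening | Interest | Payment | End bal
1 | $641.36 | $13.47 | $237.05 | $417.78
2 | $417.78 | $13.47 | $237.05 | $194.20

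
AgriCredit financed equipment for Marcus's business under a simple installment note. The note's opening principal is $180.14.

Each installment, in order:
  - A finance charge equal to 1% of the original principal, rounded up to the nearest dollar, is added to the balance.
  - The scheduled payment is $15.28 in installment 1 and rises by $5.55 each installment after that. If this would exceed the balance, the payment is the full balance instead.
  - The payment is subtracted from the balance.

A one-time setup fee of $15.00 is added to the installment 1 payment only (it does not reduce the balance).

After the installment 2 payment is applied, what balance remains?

Installment 1: $180.14 +$2.00 interest = $182.14; pay $15.28 (+ $15.00 fee) → $166.86
Installment 2: $166.86 +$2.00 interest = $168.86; pay $20.83 → $148.03

$148.03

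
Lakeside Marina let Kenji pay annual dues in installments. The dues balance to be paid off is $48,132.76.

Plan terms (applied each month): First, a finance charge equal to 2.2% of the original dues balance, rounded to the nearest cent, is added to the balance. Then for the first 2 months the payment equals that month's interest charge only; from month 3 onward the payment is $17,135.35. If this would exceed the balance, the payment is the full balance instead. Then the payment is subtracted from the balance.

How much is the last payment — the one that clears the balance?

$17,038.82

Month 1: opening $48,132.76; interest $1,058.92 → $49,191.68; payment $1,058.92; balance $48,132.76
Month 2: opening $48,132.76; interest $1,058.92 → $49,191.68; payment $1,058.92; balance $48,132.76
Month 3: opening $48,132.76; interest $1,058.92 → $49,191.68; payment $17,135.35; balance $32,056.33
Month 4: opening $32,056.33; interest $1,058.92 → $33,115.25; payment $17,135.35; balance $15,979.90
Month 5: opening $15,979.90; interest $1,058.92 → $17,038.82; payment $17,038.82; balance $0.00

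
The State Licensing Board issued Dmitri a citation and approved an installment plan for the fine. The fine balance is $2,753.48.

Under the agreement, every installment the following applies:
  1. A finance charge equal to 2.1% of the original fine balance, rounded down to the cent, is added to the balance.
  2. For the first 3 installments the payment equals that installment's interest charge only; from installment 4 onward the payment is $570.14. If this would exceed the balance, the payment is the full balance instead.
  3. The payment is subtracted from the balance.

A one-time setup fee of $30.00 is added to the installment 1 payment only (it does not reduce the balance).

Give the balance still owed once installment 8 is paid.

$191.88

Installment 1: opening $2,753.48; interest $57.82 → $2,811.30; payment $57.82 (+ $30.00 fee); balance $2,753.48
Installment 2: opening $2,753.48; interest $57.82 → $2,811.30; payment $57.82; balance $2,753.48
Installment 3: opening $2,753.48; interest $57.82 → $2,811.30; payment $57.82; balance $2,753.48
Installment 4: opening $2,753.48; interest $57.82 → $2,811.30; payment $570.14; balance $2,241.16
Installment 5: opening $2,241.16; interest $57.82 → $2,298.98; payment $570.14; balance $1,728.84
Installment 6: opening $1,728.84; interest $57.82 → $1,786.66; payment $570.14; balance $1,216.52
Installment 7: opening $1,216.52; interest $57.82 → $1,274.34; payment $570.14; balance $704.20
Installment 8: opening $704.20; interest $57.82 → $762.02; payment $570.14; balance $191.88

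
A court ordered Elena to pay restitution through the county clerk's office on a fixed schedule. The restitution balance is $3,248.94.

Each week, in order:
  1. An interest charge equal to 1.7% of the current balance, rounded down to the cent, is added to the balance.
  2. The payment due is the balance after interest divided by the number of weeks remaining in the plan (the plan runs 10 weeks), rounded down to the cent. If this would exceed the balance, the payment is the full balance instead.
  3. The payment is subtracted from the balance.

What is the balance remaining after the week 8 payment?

Week 1: opening $3,248.94; interest $55.23 → $3,304.17; payment $330.41; balance $2,973.76
Week 2: opening $2,973.76; interest $50.55 → $3,024.31; payment $336.03; balance $2,688.28
Week 3: opening $2,688.28; interest $45.70 → $2,733.98; payment $341.74; balance $2,392.24
Week 4: opening $2,392.24; interest $40.66 → $2,432.90; payment $347.55; balance $2,085.35
Week 5: opening $2,085.35; interest $35.45 → $2,120.80; payment $353.46; balance $1,767.34
Week 6: opening $1,767.34; interest $30.04 → $1,797.38; payment $359.47; balance $1,437.91
Week 7: opening $1,437.91; interest $24.44 → $1,462.35; payment $365.58; balance $1,096.77
Week 8: opening $1,096.77; interest $18.64 → $1,115.41; payment $371.80; balance $743.61

$743.61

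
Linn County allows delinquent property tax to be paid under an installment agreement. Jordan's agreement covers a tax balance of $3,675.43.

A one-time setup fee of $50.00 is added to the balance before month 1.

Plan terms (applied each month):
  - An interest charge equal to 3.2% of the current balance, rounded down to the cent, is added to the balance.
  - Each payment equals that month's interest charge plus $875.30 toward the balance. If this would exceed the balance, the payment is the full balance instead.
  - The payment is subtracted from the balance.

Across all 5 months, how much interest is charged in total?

$315.95

Month 1: opening $3,725.43; interest $119.21 → $3,844.64; payment $994.51; balance $2,850.13
Month 2: opening $2,850.13; interest $91.20 → $2,941.33; payment $966.50; balance $1,974.83
Month 3: opening $1,974.83; interest $63.19 → $2,038.02; payment $938.49; balance $1,099.53
Month 4: opening $1,099.53; interest $35.18 → $1,134.71; payment $910.48; balance $224.23
Month 5: opening $224.23; interest $7.17 → $231.40; payment $231.40; balance $0.00
Total interest: $119.21 + $91.20 + $63.19 + $35.18 + $7.17 = $315.95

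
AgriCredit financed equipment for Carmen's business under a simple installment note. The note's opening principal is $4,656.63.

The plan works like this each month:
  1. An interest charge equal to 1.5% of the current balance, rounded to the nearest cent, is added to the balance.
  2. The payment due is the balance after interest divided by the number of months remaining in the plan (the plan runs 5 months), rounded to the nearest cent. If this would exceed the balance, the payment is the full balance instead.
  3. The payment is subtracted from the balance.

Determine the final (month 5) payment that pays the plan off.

$1,003.30

Month 1: $4,656.63 +$69.85 interest = $4,726.48; pay $945.30 → $3,781.18
Month 2: $3,781.18 +$56.72 interest = $3,837.90; pay $959.48 → $2,878.42
Month 3: $2,878.42 +$43.18 interest = $2,921.60; pay $973.87 → $1,947.73
Month 4: $1,947.73 +$29.22 interest = $1,976.95; pay $988.48 → $988.47
Month 5: $988.47 +$14.83 interest = $1,003.30; pay $1,003.30 → $0.00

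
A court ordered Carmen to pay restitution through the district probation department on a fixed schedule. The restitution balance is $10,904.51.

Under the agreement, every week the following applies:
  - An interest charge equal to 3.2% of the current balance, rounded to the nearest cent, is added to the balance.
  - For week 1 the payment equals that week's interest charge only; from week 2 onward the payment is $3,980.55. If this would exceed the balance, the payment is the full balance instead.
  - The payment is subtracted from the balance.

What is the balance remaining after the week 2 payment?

# | Opening | Interest | Payment | End bal
1 | $10,904.51 | $348.94 | $348.94 | $10,904.51
2 | $10,904.51 | $348.94 | $3,980.55 | $7,272.90

$7,272.90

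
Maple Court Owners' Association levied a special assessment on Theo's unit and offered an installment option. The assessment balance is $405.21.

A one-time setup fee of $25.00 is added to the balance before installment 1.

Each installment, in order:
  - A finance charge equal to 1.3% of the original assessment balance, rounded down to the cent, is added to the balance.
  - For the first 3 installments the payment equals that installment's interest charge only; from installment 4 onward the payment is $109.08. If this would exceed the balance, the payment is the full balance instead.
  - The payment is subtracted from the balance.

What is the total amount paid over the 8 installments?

Installment 1: $430.21 +$5.26 interest = $435.47; pay $5.26 → $430.21
Installment 2: $430.21 +$5.26 interest = $435.47; pay $5.26 → $430.21
Installment 3: $430.21 +$5.26 interest = $435.47; pay $5.26 → $430.21
Installment 4: $430.21 +$5.26 interest = $435.47; pay $109.08 → $326.39
Installment 5: $326.39 +$5.26 interest = $331.65; pay $109.08 → $222.57
Installment 6: $222.57 +$5.26 interest = $227.83; pay $109.08 → $118.75
Installment 7: $118.75 +$5.26 interest = $124.01; pay $109.08 → $14.93
Installment 8: $14.93 +$5.26 interest = $20.19; pay $20.19 → $0.00
Total paid: $472.29

$472.29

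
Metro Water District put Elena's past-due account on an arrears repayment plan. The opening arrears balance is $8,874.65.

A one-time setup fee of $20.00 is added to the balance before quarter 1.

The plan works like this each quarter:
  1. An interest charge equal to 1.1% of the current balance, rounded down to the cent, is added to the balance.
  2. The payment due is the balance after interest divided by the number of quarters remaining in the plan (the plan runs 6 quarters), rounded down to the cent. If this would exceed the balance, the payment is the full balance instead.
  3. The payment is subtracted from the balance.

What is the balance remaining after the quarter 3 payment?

$4,595.72

# | Opening | Interest | Payment | End bal
1 | $8,894.65 | $97.84 | $1,498.74 | $7,493.75
2 | $7,493.75 | $82.43 | $1,515.23 | $6,060.95
3 | $6,060.95 | $66.67 | $1,531.90 | $4,595.72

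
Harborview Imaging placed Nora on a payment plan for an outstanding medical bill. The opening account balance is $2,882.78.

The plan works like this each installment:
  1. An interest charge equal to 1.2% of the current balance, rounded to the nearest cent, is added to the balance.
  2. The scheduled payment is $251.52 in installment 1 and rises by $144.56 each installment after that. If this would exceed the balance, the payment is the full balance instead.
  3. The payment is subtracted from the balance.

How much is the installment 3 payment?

Installment 1: opening $2,882.78; interest $34.59 → $2,917.37; payment $251.52; balance $2,665.85
Installment 2: opening $2,665.85; interest $31.99 → $2,697.84; payment $396.08; balance $2,301.76
Installment 3: opening $2,301.76; interest $27.62 → $2,329.38; payment $540.64; balance $1,788.74

$540.64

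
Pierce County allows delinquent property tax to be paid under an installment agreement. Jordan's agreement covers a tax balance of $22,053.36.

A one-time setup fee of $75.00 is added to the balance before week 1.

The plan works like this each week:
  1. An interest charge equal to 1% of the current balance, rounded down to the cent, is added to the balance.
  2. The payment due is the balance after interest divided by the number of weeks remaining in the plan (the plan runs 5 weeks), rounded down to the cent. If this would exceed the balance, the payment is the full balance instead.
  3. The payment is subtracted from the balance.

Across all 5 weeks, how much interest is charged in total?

$672.74

Week 1: $22,128.36 +$221.28 interest = $22,349.64; pay $4,469.92 → $17,879.72
Week 2: $17,879.72 +$178.79 interest = $18,058.51; pay $4,514.62 → $13,543.89
Week 3: $13,543.89 +$135.43 interest = $13,679.32; pay $4,559.77 → $9,119.55
Week 4: $9,119.55 +$91.19 interest = $9,210.74; pay $4,605.37 → $4,605.37
Week 5: $4,605.37 +$46.05 interest = $4,651.42; pay $4,651.42 → $0.00
Total interest: $221.28 + $178.79 + $135.43 + $91.19 + $46.05 = $672.74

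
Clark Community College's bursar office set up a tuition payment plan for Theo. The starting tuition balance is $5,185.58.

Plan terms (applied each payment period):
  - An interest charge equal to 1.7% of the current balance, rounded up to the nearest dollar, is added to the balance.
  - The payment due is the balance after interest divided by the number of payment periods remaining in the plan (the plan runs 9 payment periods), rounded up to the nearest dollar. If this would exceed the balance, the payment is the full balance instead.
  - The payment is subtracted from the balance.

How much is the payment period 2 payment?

Payment period 1: opening $5,185.58; interest $89.00 → $5,274.58; payment $587.00; balance $4,687.58
Payment period 2: opening $4,687.58; interest $80.00 → $4,767.58; payment $596.00; balance $4,171.58

$596.00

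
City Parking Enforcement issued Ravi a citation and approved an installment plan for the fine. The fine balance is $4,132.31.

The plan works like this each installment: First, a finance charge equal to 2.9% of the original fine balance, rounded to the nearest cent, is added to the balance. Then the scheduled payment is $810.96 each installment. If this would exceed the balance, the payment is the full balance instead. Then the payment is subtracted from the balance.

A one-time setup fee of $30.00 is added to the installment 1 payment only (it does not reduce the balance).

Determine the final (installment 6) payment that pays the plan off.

# | Opening | Interest | Payment | Fee | End bal
1 | $4,132.31 | $119.84 | $810.96 | $30.00 | $3,441.19
2 | $3,441.19 | $119.84 | $810.96 | — | $2,750.07
3 | $2,750.07 | $119.84 | $810.96 | — | $2,058.95
4 | $2,058.95 | $119.84 | $810.96 | — | $1,367.83
5 | $1,367.83 | $119.84 | $810.96 | — | $676.71
6 | $676.71 | $119.84 | $796.55 | — | $0.00

$796.55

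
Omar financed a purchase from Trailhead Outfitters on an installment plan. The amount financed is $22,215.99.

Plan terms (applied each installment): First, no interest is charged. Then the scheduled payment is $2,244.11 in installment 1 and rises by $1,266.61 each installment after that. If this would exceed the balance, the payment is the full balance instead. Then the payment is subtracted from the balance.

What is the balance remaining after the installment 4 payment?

Installment 1: $22,215.99 − $2,244.11 → $19,971.88
Installment 2: $19,971.88 − $3,510.72 → $16,461.16
Installment 3: $16,461.16 − $4,777.33 → $11,683.83
Installment 4: $11,683.83 − $6,043.94 → $5,639.89

$5,639.89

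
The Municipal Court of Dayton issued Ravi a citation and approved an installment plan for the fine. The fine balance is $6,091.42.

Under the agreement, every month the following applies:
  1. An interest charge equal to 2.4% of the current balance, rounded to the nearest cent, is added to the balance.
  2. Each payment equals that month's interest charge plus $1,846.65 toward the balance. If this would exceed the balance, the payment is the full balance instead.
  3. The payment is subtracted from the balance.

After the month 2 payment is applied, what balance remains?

$2,398.12

# | Opening | Interest | Payment | End bal
1 | $6,091.42 | $146.19 | $1,992.84 | $4,244.77
2 | $4,244.77 | $101.87 | $1,948.52 | $2,398.12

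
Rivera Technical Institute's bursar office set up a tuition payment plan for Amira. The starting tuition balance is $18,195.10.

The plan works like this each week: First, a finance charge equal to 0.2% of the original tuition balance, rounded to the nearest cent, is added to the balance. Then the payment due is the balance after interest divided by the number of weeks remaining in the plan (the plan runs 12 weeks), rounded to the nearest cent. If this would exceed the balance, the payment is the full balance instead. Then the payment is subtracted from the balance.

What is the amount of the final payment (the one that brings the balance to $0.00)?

Week 1: opening $18,195.10; interest $36.39 → $18,231.49; payment $1,519.29; balance $16,712.20
Week 2: opening $16,712.20; interest $36.39 → $16,748.59; payment $1,522.60; balance $15,225.99
Week 3: opening $15,225.99; interest $36.39 → $15,262.38; payment $1,526.24; balance $13,736.14
Week 4: opening $13,736.14; interest $36.39 → $13,772.53; payment $1,530.28; balance $12,242.25
Week 5: opening $12,242.25; interest $36.39 → $12,278.64; payment $1,534.83; balance $10,743.81
Week 6: opening $10,743.81; interest $36.39 → $10,780.20; payment $1,540.03; balance $9,240.17
Week 7: opening $9,240.17; interest $36.39 → $9,276.56; payment $1,546.09; balance $7,730.47
Week 8: opening $7,730.47; interest $36.39 → $7,766.86; payment $1,553.37; balance $6,213.49
Week 9: opening $6,213.49; interest $36.39 → $6,249.88; payment $1,562.47; balance $4,687.41
Week 10: opening $4,687.41; interest $36.39 → $4,723.80; payment $1,574.60; balance $3,149.20
Week 11: opening $3,149.20; interest $36.39 → $3,185.59; payment $1,592.80; balance $1,592.79
Week 12: opening $1,592.79; interest $36.39 → $1,629.18; payment $1,629.18; balance $0.00

$1,629.18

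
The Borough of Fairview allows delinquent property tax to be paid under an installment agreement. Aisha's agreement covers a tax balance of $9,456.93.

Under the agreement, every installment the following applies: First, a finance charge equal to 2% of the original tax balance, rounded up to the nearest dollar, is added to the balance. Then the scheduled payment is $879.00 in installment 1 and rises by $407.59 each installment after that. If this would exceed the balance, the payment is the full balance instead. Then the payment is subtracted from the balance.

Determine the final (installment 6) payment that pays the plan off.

Installment 1: $9,456.93 +$190.00 interest = $9,646.93; pay $879.00 → $8,767.93
Installment 2: $8,767.93 +$190.00 interest = $8,957.93; pay $1,286.59 → $7,671.34
Installment 3: $7,671.34 +$190.00 interest = $7,861.34; pay $1,694.18 → $6,167.16
Installment 4: $6,167.16 +$190.00 interest = $6,357.16; pay $2,101.77 → $4,255.39
Installment 5: $4,255.39 +$190.00 interest = $4,445.39; pay $2,509.36 → $1,936.03
Installment 6: $1,936.03 +$190.00 interest = $2,126.03; pay $2,126.03 → $0.00

$2,126.03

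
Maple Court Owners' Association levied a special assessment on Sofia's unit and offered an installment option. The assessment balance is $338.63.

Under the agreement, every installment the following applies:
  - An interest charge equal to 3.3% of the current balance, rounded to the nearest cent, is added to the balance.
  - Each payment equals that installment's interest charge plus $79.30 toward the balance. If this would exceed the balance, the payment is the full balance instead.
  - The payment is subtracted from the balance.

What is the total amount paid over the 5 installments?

Installment 1: $338.63 +$11.17 interest = $349.80; pay $90.47 → $259.33
Installment 2: $259.33 +$8.56 interest = $267.89; pay $87.86 → $180.03
Installment 3: $180.03 +$5.94 interest = $185.97; pay $85.24 → $100.73
Installment 4: $100.73 +$3.32 interest = $104.05; pay $82.62 → $21.43
Installment 5: $21.43 +$0.71 interest = $22.14; pay $22.14 → $0.00
Total paid: $368.33

$368.33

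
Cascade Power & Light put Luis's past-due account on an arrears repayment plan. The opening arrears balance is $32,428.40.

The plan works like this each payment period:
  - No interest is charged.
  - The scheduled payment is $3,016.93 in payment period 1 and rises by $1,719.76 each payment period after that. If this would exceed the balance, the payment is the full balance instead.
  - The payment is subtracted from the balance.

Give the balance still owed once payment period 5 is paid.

Payment period 1: opening $32,428.40; payment $3,016.93; balance $29,411.47
Payment period 2: opening $29,411.47; payment $4,736.69; balance $24,674.78
Payment period 3: opening $24,674.78; payment $6,456.45; balance $18,218.33
Payment period 4: opening $18,218.33; payment $8,176.21; balance $10,042.12
Payment period 5: opening $10,042.12; payment $9,895.97; balance $146.15

$146.15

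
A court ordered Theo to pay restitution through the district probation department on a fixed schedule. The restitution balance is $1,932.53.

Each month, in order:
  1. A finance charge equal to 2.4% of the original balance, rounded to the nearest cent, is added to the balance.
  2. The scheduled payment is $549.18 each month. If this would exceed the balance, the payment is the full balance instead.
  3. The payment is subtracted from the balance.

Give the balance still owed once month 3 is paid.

$424.13

Month 1: opening $1,932.53; interest $46.38 → $1,978.91; payment $549.18; balance $1,429.73
Month 2: opening $1,429.73; interest $46.38 → $1,476.11; payment $549.18; balance $926.93
Month 3: opening $926.93; interest $46.38 → $973.31; payment $549.18; balance $424.13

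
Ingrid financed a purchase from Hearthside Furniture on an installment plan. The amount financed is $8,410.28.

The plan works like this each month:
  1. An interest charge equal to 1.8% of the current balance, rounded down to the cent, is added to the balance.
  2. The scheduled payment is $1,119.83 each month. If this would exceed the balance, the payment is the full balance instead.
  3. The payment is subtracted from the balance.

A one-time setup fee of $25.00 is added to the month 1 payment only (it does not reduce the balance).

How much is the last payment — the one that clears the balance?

Month 1: $8,410.28 +$151.38 interest = $8,561.66; pay $1,119.83 (+ $25.00 fee) → $7,441.83
Month 2: $7,441.83 +$133.95 interest = $7,575.78; pay $1,119.83 → $6,455.95
Month 3: $6,455.95 +$116.20 interest = $6,572.15; pay $1,119.83 → $5,452.32
Month 4: $5,452.32 +$98.14 interest = $5,550.46; pay $1,119.83 → $4,430.63
Month 5: $4,430.63 +$79.75 interest = $4,510.38; pay $1,119.83 → $3,390.55
Month 6: $3,390.55 +$61.02 interest = $3,451.57; pay $1,119.83 → $2,331.74
Month 7: $2,331.74 +$41.97 interest = $2,373.71; pay $1,119.83 → $1,253.88
Month 8: $1,253.88 +$22.56 interest = $1,276.44; pay $1,119.83 → $156.61
Month 9: $156.61 +$2.81 interest = $159.42; pay $159.42 → $0.00

$159.42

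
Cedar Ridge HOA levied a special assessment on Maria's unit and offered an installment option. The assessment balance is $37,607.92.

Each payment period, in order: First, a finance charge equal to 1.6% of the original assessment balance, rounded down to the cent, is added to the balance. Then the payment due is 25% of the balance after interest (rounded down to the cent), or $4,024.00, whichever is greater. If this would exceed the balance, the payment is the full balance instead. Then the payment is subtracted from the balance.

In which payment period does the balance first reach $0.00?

8

Payment period 1: opening $37,607.92; interest $601.72 → $38,209.64; payment $9,552.41; balance $28,657.23
Payment period 2: opening $28,657.23; interest $601.72 → $29,258.95; payment $7,314.73; balance $21,944.22
Payment period 3: opening $21,944.22; interest $601.72 → $22,545.94; payment $5,636.48; balance $16,909.46
Payment period 4: opening $16,909.46; interest $601.72 → $17,511.18; payment $4,377.79; balance $13,133.39
Payment period 5: opening $13,133.39; interest $601.72 → $13,735.11; payment $4,024.00; balance $9,711.11
Payment period 6: opening $9,711.11; interest $601.72 → $10,312.83; payment $4,024.00; balance $6,288.83
Payment period 7: opening $6,288.83; interest $601.72 → $6,890.55; payment $4,024.00; balance $2,866.55
Payment period 8: opening $2,866.55; interest $601.72 → $3,468.27; payment $3,468.27; balance $0.00
Balance reaches $0.00 in payment period 8.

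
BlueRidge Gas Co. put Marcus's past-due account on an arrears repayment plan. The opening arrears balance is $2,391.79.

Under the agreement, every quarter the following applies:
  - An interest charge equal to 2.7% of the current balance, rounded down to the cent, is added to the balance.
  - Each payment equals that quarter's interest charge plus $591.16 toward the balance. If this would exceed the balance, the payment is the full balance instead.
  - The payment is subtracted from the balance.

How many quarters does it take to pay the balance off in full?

5

Quarter 1: opening $2,391.79; interest $64.57 → $2,456.36; payment $655.73; balance $1,800.63
Quarter 2: opening $1,800.63; interest $48.61 → $1,849.24; payment $639.77; balance $1,209.47
Quarter 3: opening $1,209.47; interest $32.65 → $1,242.12; payment $623.81; balance $618.31
Quarter 4: opening $618.31; interest $16.69 → $635.00; payment $607.85; balance $27.15
Quarter 5: opening $27.15; interest $0.73 → $27.88; payment $27.88; balance $0.00
Balance reaches $0.00 in quarter 5.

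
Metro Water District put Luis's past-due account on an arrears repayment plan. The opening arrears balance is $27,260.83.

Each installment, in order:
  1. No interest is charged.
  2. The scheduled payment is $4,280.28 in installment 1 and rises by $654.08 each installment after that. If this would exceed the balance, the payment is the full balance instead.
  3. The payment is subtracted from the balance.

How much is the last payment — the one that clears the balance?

Installment 1: $27,260.83 − $4,280.28 → $22,980.55
Installment 2: $22,980.55 − $4,934.36 → $18,046.19
Installment 3: $18,046.19 − $5,588.44 → $12,457.75
Installment 4: $12,457.75 − $6,242.52 → $6,215.23
Installment 5: $6,215.23 − $6,215.23 → $0.00

$6,215.23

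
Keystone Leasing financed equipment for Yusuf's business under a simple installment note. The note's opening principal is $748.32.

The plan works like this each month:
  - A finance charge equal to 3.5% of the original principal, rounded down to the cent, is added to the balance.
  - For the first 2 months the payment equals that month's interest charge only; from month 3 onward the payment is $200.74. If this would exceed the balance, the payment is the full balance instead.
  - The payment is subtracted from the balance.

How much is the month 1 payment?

Month 1: opening $748.32; interest $26.19 → $774.51; payment $26.19; balance $748.32

$26.19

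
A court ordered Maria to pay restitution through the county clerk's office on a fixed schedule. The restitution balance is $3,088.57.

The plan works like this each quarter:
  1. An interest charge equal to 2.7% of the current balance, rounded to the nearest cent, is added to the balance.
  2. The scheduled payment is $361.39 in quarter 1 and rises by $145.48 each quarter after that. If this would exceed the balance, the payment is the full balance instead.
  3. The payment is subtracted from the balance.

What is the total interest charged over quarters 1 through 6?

$303.45

Quarter 1: $3,088.57 +$83.39 interest = $3,171.96; pay $361.39 → $2,810.57
Quarter 2: $2,810.57 +$75.89 interest = $2,886.46; pay $506.87 → $2,379.59
Quarter 3: $2,379.59 +$64.25 interest = $2,443.84; pay $652.35 → $1,791.49
Quarter 4: $1,791.49 +$48.37 interest = $1,839.86; pay $797.83 → $1,042.03
Quarter 5: $1,042.03 +$28.13 interest = $1,070.16; pay $943.31 → $126.85
Quarter 6: $126.85 +$3.42 interest = $130.27; pay $130.27 → $0.00
Total interest: $83.39 + $75.89 + $64.25 + $48.37 + $28.13 + $3.42 = $303.45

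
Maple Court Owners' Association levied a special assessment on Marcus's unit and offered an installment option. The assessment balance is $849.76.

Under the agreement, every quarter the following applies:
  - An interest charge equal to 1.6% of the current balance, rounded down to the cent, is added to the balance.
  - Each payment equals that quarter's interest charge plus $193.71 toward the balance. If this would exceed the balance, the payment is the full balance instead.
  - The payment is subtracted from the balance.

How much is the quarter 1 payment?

Quarter 1: $849.76 +$13.59 interest = $863.35; pay $207.30 → $656.05

$207.30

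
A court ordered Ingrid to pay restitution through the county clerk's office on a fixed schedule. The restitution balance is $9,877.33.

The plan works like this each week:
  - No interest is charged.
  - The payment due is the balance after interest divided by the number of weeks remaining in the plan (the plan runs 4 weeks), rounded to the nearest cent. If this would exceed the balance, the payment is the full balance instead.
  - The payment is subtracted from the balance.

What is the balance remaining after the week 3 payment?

$2,469.33

Week 1: opening $9,877.33; payment $2,469.33; balance $7,408.00
Week 2: opening $7,408.00; payment $2,469.33; balance $4,938.67
Week 3: opening $4,938.67; payment $2,469.34; balance $2,469.33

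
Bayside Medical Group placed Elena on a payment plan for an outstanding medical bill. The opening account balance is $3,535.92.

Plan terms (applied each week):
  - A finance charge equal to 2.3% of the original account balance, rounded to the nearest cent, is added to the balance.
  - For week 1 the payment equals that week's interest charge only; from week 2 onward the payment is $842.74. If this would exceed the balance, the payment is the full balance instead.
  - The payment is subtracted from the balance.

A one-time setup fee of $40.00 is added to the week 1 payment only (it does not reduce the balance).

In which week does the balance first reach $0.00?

Week 1: opening $3,535.92; interest $81.33 → $3,617.25; payment $81.33 (+ $40.00 fee); balance $3,535.92
Week 2: opening $3,535.92; interest $81.33 → $3,617.25; payment $842.74; balance $2,774.51
Week 3: opening $2,774.51; interest $81.33 → $2,855.84; payment $842.74; balance $2,013.10
Week 4: opening $2,013.10; interest $81.33 → $2,094.43; payment $842.74; balance $1,251.69
Week 5: opening $1,251.69; interest $81.33 → $1,333.02; payment $842.74; balance $490.28
Week 6: opening $490.28; interest $81.33 → $571.61; payment $571.61; balance $0.00
Balance reaches $0.00 in week 6.

6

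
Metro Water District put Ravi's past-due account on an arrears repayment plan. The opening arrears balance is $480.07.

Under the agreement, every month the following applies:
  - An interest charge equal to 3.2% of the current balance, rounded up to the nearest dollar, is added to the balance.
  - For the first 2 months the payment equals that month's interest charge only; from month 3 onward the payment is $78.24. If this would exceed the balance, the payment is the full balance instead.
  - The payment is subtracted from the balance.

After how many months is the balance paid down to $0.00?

Month 1: opening $480.07; interest $16.00 → $496.07; payment $16.00; balance $480.07
Month 2: opening $480.07; interest $16.00 → $496.07; payment $16.00; balance $480.07
Month 3: opening $480.07; interest $16.00 → $496.07; payment $78.24; balance $417.83
Month 4: opening $417.83; interest $14.00 → $431.83; payment $78.24; balance $353.59
Month 5: opening $353.59; interest $12.00 → $365.59; payment $78.24; balance $287.35
Month 6: opening $287.35; interest $10.00 → $297.35; payment $78.24; balance $219.11
Month 7: opening $219.11; interest $8.00 → $227.11; payment $78.24; balance $148.87
Month 8: opening $148.87; interest $5.00 → $153.87; payment $78.24; balance $75.63
Month 9: opening $75.63; interest $3.00 → $78.63; payment $78.24; balance $0.39
Month 10: opening $0.39; interest $1.00 → $1.39; payment $1.39; balance $0.00
Balance reaches $0.00 in month 10.

10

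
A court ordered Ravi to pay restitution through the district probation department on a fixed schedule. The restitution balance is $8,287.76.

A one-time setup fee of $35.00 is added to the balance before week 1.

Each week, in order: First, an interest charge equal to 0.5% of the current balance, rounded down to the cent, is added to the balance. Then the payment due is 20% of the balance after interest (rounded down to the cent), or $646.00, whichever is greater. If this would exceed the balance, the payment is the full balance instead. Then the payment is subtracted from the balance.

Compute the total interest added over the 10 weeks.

$179.08

Week 1: $8,322.76 +$41.61 interest = $8,364.37; pay $1,672.87 → $6,691.50
Week 2: $6,691.50 +$33.45 interest = $6,724.95; pay $1,344.99 → $5,379.96
Week 3: $5,379.96 +$26.89 interest = $5,406.85; pay $1,081.37 → $4,325.48
Week 4: $4,325.48 +$21.62 interest = $4,347.10; pay $869.42 → $3,477.68
Week 5: $3,477.68 +$17.38 interest = $3,495.06; pay $699.01 → $2,796.05
Week 6: $2,796.05 +$13.98 interest = $2,810.03; pay $646.00 → $2,164.03
Week 7: $2,164.03 +$10.82 interest = $2,174.85; pay $646.00 → $1,528.85
Week 8: $1,528.85 +$7.64 interest = $1,536.49; pay $646.00 → $890.49
Week 9: $890.49 +$4.45 interest = $894.94; pay $646.00 → $248.94
Week 10: $248.94 +$1.24 interest = $250.18; pay $250.18 → $0.00
Total interest: $41.61 + $33.45 + $26.89 + $21.62 + $17.38 + $13.98 + $10.82 + $7.64 + $4.45 + $1.24 = $179.08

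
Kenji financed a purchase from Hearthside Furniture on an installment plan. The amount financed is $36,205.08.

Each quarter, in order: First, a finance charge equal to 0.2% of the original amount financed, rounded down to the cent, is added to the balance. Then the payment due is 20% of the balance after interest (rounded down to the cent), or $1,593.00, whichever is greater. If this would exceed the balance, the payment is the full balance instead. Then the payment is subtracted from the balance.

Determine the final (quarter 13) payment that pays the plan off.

$291.14

# | Opening | Interest | Payment | End bal
1 | $36,205.08 | $72.41 | $7,255.49 | $29,022.00
2 | $29,022.00 | $72.41 | $5,818.88 | $23,275.53
3 | $23,275.53 | $72.41 | $4,669.58 | $18,678.36
4 | $18,678.36 | $72.41 | $3,750.15 | $15,000.62
5 | $15,000.62 | $72.41 | $3,014.60 | $12,058.43
6 | $12,058.43 | $72.41 | $2,426.16 | $9,704.68
7 | $9,704.68 | $72.41 | $1,955.41 | $7,821.68
8 | $7,821.68 | $72.41 | $1,593.00 | $6,301.09
9 | $6,301.09 | $72.41 | $1,593.00 | $4,780.50
10 | $4,780.50 | $72.41 | $1,593.00 | $3,259.91
11 | $3,259.91 | $72.41 | $1,593.00 | $1,739.32
12 | $1,739.32 | $72.41 | $1,593.00 | $218.73
13 | $218.73 | $72.41 | $291.14 | $0.00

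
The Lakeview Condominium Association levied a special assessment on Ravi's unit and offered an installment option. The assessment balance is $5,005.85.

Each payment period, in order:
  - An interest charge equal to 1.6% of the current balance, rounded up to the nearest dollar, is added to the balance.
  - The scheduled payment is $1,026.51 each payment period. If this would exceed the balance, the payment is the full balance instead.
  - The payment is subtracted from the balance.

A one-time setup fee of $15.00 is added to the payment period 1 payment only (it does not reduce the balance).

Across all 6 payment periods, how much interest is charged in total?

Payment period 1: opening $5,005.85; interest $81.00 → $5,086.85; payment $1,026.51 (+ $15.00 fee); balance $4,060.34
Payment period 2: opening $4,060.34; interest $65.00 → $4,125.34; payment $1,026.51; balance $3,098.83
Payment period 3: opening $3,098.83; interest $50.00 → $3,148.83; payment $1,026.51; balance $2,122.32
Payment period 4: opening $2,122.32; interest $34.00 → $2,156.32; payment $1,026.51; balance $1,129.81
Payment period 5: opening $1,129.81; interest $19.00 → $1,148.81; payment $1,026.51; balance $122.30
Payment period 6: opening $122.30; interest $2.00 → $124.30; payment $124.30; balance $0.00
Total interest: $81.00 + $65.00 + $50.00 + $34.00 + $19.00 + $2.00 = $251.00

$251.00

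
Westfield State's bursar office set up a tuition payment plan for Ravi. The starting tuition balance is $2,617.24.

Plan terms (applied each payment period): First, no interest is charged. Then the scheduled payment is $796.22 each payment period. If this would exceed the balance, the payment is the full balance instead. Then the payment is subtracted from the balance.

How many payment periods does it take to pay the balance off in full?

4

Payment period 1: $2,617.24 − $796.22 → $1,821.02
Payment period 2: $1,821.02 − $796.22 → $1,024.80
Payment period 3: $1,024.80 − $796.22 → $228.58
Payment period 4: $228.58 − $228.58 → $0.00
Balance reaches $0.00 in payment period 4.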